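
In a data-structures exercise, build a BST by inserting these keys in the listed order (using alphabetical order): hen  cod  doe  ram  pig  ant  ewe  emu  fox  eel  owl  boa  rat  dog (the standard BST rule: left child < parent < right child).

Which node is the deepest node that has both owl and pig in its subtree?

pig

hen: root
cod: left child of hen (depth 1)
doe: right child of cod (depth 2)
ram: right child of hen (depth 1)
pig: left child of ram (depth 2)
ant: left child of cod (depth 2)
ewe: right child of doe (depth 3)
emu: left child of ewe (depth 4)
fox: right child of ewe (depth 4)
eel: left child of emu (depth 5)
owl: left child of pig (depth 3)
boa: right child of ant (depth 3)
rat: right child of ram (depth 2)
dog: left child of eel (depth 6)

Path to owl: hen → ram → pig → owl
Path to pig: hen → ram → pig
pig lies on both paths and is an ancestor of the other node.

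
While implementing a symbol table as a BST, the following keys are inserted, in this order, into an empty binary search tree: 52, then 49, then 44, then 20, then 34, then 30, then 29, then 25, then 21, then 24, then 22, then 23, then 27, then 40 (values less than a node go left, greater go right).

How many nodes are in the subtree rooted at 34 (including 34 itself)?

52: root
49: left child of 52 (depth 1)
44: left child of 49 (depth 2)
20: left child of 44 (depth 3)
34: right child of 20 (depth 4)
30: left child of 34 (depth 5)
29: left child of 30 (depth 6)
25: left child of 29 (depth 7)
21: left child of 25 (depth 8)
24: right child of 21 (depth 9)
22: left child of 24 (depth 10)
23: right child of 22 (depth 11)
27: right child of 25 (depth 8)
40: right child of 34 (depth 5)

Subtree rooted at 34 contains: 34, 30, 29, 25, 21, 24, 22, 23, 27, 40 — 10 nodes.

10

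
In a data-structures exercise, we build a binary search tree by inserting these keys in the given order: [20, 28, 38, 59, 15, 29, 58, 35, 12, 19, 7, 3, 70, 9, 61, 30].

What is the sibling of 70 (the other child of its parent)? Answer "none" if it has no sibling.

58

20: root
28: right child of 20 (depth 1)
38: right child of 28 (depth 2)
59: right child of 38 (depth 3)
15: left child of 20 (depth 1)
29: left child of 38 (depth 3)
58: left child of 59 (depth 4)
35: right child of 29 (depth 4)
12: left child of 15 (depth 2)
19: right child of 15 (depth 2)
7: left child of 12 (depth 3)
3: left child of 7 (depth 4)
70: right child of 59 (depth 4)
9: right child of 7 (depth 4)
61: left child of 70 (depth 5)
30: left child of 35 (depth 5)

70's parent is 59; the other child of 59 is 58.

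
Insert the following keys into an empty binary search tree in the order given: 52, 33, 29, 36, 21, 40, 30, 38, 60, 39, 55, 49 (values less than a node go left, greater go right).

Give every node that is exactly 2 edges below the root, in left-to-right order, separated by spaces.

29 36 55

Insert 52: tree is empty, so 52 becomes the root.
Insert 33: 33 < 52 → go left. Place as left child of 52.
Insert 29: 29 < 52 → go left; 29 < 33 → go left. Place as left child of 33.
Insert 36: 36 < 52 → go left; 36 > 33 → go right. Place as right child of 33.
Insert 21: 21 < 52 → go left; 21 < 33 → go left; 21 < 29 → go left. Place as left child of 29.
Insert 40: 40 < 52 → go left; 40 > 33 → go right; 40 > 36 → go right. Place as right child of 36.
Insert 30: 30 < 52 → go left; 30 < 33 → go left; 30 > 29 → go right. Place as right child of 29.
Insert 38: 38 < 52 → go left; 38 > 33 → go right; 38 > 36 → go right; 38 < 40 → go left. Place as left child of 40.
Insert 60: 60 > 52 → go right. Place as right child of 52.
Insert 39: 39 < 52 → go left; 39 > 33 → go right; 39 > 36 → go right; 39 < 40 → go left; 39 > 38 → go right. Place as right child of 38.
Insert 55: 55 > 52 → go right; 55 < 60 → go left. Place as left child of 60.
Insert 49: 49 < 52 → go left; 49 > 33 → go right; 49 > 36 → go right; 49 > 40 → go right. Place as right child of 40.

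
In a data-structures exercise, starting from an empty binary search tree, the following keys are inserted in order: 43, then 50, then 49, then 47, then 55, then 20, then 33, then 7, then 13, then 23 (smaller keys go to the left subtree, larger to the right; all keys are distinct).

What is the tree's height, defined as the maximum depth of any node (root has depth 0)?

Insert 43: tree is empty, so 43 becomes the root.
Insert 50: 50 > 43 → go right. Place as right child of 43.
Insert 49: 49 > 43 → go right; 49 < 50 → go left. Place as left child of 50.
Insert 47: 47 > 43 → go right; 47 < 50 → go left; 47 < 49 → go left. Place as left child of 49.
Insert 55: 55 > 43 → go right; 55 > 50 → go right. Place as right child of 50.
Insert 20: 20 < 43 → go left. Place as left child of 43.
Insert 33: 33 < 43 → go left; 33 > 20 → go right. Place as right child of 20.
Insert 7: 7 < 43 → go left; 7 < 20 → go left. Place as left child of 20.
Insert 13: 13 < 43 → go left; 13 < 20 → go left; 13 > 7 → go right. Place as right child of 7.
Insert 23: 23 < 43 → go left; 23 > 20 → go right; 23 < 33 → go left. Place as left child of 33.

The deepest node is 47 at depth 3.

3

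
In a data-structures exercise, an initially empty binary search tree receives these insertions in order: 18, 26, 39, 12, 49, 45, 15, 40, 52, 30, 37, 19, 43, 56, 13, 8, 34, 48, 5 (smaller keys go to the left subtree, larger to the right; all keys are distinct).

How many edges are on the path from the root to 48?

5

18: root
26: right child of 18 (depth 1)
39: right child of 26 (depth 2)
12: left child of 18 (depth 1)
49: right child of 39 (depth 3)
45: left child of 49 (depth 4)
15: right child of 12 (depth 2)
40: left child of 45 (depth 5)
52: right child of 49 (depth 4)
30: left child of 39 (depth 3)
37: right child of 30 (depth 4)
19: left child of 26 (depth 2)
43: right child of 40 (depth 6)
56: right child of 52 (depth 5)
13: left child of 15 (depth 3)
8: left child of 12 (depth 2)
34: left child of 37 (depth 5)
48: right child of 45 (depth 5)
5: left child of 8 (depth 3)

Path to 48: 18 → 26 → 39 → 49 → 45 → 48, which is 5 edges.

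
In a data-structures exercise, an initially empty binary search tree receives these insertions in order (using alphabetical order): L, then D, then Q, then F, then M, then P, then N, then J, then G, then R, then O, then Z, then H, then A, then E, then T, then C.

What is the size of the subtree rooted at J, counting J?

3

L: root
D: left child of L (depth 1)
Q: right child of L (depth 1)
F: right child of D (depth 2)
M: left child of Q (depth 2)
P: right child of M (depth 3)
N: left child of P (depth 4)
J: right child of F (depth 3)
G: left child of J (depth 4)
R: right child of Q (depth 2)
O: right child of N (depth 5)
Z: right child of R (depth 3)
H: right child of G (depth 5)
A: left child of D (depth 2)
E: left child of F (depth 3)
T: left child of Z (depth 4)
C: right child of A (depth 3)

Subtree rooted at J contains: J, G, H — 3 nodes.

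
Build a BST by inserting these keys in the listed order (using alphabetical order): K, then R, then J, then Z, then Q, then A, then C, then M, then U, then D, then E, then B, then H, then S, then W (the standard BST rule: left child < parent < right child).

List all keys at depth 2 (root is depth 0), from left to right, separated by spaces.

K: root
R: right child of K (depth 1)
J: left child of K (depth 1)
Z: right child of R (depth 2)
Q: left child of R (depth 2)
A: left child of J (depth 2)
C: right child of A (depth 3)
M: left child of Q (depth 3)
U: left child of Z (depth 3)
D: right child of C (depth 4)
E: right child of D (depth 5)
B: left child of C (depth 4)
H: right child of E (depth 6)
S: left child of U (depth 4)
W: right child of U (depth 4)

A Q Z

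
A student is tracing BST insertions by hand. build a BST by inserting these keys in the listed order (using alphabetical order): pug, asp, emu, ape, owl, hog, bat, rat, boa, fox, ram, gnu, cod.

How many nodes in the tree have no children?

Insert pug: tree is empty, so pug becomes the root.
Insert asp: asp < pug → go left. Place as left child of pug.
Insert emu: emu < pug → go left; emu > asp → go right. Place as right child of asp.
Insert ape: ape < pug → go left; ape < asp → go left. Place as left child of asp.
Insert owl: owl < pug → go left; owl > asp → go right; owl > emu → go right. Place as right child of emu.
Insert hog: hog < pug → go left; hog > asp → go right; hog > emu → go right; hog < owl → go left. Place as left child of owl.
Insert bat: bat < pug → go left; bat > asp → go right; bat < emu → go left. Place as left child of emu.
Insert rat: rat > pug → go right. Place as right child of pug.
Insert boa: boa < pug → go left; boa > asp → go right; boa < emu → go left; boa > bat → go right. Place as right child of bat.
Insert fox: fox < pug → go left; fox > asp → go right; fox > emu → go right; fox < owl → go left; fox < hog → go left. Place as left child of hog.
Insert ram: ram > pug → go right; ram < rat → go left. Place as left child of rat.
Insert gnu: gnu < pug → go left; gnu > asp → go right; gnu > emu → go right; gnu < owl → go left; gnu < hog → go left; gnu > fox → go right. Place as right child of fox.
Insert cod: cod < pug → go left; cod > asp → go right; cod < emu → go left; cod > bat → go right; cod > boa → go right. Place as right child of boa.

Leaves: ape, cod, gnu, ram — 4 in total.

4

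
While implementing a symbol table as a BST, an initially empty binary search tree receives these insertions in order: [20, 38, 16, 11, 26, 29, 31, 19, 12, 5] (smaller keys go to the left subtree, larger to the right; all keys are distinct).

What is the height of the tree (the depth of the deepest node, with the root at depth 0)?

4

Insert 20: tree is empty, so 20 becomes the root.
Insert 38: 38 > 20 → go right. Place as right child of 20.
Insert 16: 16 < 20 → go left. Place as left child of 20.
Insert 11: 11 < 20 → go left; 11 < 16 → go left. Place as left child of 16.
Insert 26: 26 > 20 → go right; 26 < 38 → go left. Place as left child of 38.
Insert 29: 29 > 20 → go right; 29 < 38 → go left; 29 > 26 → go right. Place as right child of 26.
Insert 31: 31 > 20 → go right; 31 < 38 → go left; 31 > 26 → go right; 31 > 29 → go right. Place as right child of 29.
Insert 19: 19 < 20 → go left; 19 > 16 → go right. Place as right child of 16.
Insert 12: 12 < 20 → go left; 12 < 16 → go left; 12 > 11 → go right. Place as right child of 11.
Insert 5: 5 < 20 → go left; 5 < 16 → go left; 5 < 11 → go left. Place as left child of 11.

The deepest node is 31 at depth 4.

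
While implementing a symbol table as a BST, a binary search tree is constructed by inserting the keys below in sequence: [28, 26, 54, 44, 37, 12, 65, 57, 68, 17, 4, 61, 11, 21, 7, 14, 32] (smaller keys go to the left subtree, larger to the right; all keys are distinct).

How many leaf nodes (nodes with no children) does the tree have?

Resulting structure (node: left, right):
  28: L=26, R=54
  26: L=12, R=–
  54: L=44, R=65
  44: L=37, R=–
  37: L=32, R=–
  12: L=4, R=17
  65: L=57, R=68
  57: L=–, R=61
  68: L=–, R=–
  17: L=14, R=21
  4: L=–, R=11
  61: L=–, R=–
  11: L=7, R=–
  21: L=–, R=–
  7: L=–, R=–
  14: L=–, R=–
  32: L=–, R=–

Leaves: 7, 14, 21, 32, 61, 68 — 6 in total.

6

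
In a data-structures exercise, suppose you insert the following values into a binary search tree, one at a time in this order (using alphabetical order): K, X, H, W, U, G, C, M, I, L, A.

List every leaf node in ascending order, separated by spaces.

Insert K: tree is empty, so K becomes the root.
Insert X: X > K → go right. Place as right child of K.
Insert H: H < K → go left. Place as left child of K.
Insert W: W > K → go right; W < X → go left. Place as left child of X.
Insert U: U > K → go right; U < X → go left; U < W → go left. Place as left child of W.
Insert G: G < K → go left; G < H → go left. Place as left child of H.
Insert C: C < K → go left; C < H → go left; C < G → go left. Place as left child of G.
Insert M: M > K → go right; M < X → go left; M < W → go left; M < U → go left. Place as left child of U.
Insert I: I < K → go left; I > H → go right. Place as right child of H.
Insert L: L > K → go right; L < X → go left; L < W → go left; L < U → go left; L < M → go left. Place as left child of M.
Insert A: A < K → go left; A < H → go left; A < G → go left; A < C → go left. Place as left child of C.

A I L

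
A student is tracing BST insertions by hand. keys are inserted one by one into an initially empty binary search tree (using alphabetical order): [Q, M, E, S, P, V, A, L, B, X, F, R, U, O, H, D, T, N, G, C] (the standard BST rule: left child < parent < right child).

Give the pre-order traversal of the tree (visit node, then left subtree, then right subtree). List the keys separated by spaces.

Insert Q: tree is empty, so Q becomes the root.
Insert M: M < Q → go left. Place as left child of Q.
Insert E: E < Q → go left; E < M → go left. Place as left child of M.
Insert S: S > Q → go right. Place as right child of Q.
Insert P: P < Q → go left; P > M → go right. Place as right child of M.
Insert V: V > Q → go right; V > S → go right. Place as right child of S.
Insert A: A < Q → go left; A < M → go left; A < E → go left. Place as left child of E.
Insert L: L < Q → go left; L < M → go left; L > E → go right. Place as right child of E.
Insert B: B < Q → go left; B < M → go left; B < E → go left; B > A → go right. Place as right child of A.
Insert X: X > Q → go right; X > S → go right; X > V → go right. Place as right child of V.
Insert F: F < Q → go left; F < M → go left; F > E → go right; F < L → go left. Place as left child of L.
Insert R: R > Q → go right; R < S → go left. Place as left child of S.
Insert U: U > Q → go right; U > S → go right; U < V → go left. Place as left child of V.
Insert O: O < Q → go left; O > M → go right; O < P → go left. Place as left child of P.
Insert H: H < Q → go left; H < M → go left; H > E → go right; H < L → go left; H > F → go right. Place as right child of F.
Insert D: D < Q → go left; D < M → go left; D < E → go left; D > A → go right; D > B → go right. Place as right child of B.
Insert T: T > Q → go right; T > S → go right; T < V → go left; T < U → go left. Place as left child of U.
Insert N: N < Q → go left; N > M → go right; N < P → go left; N < O → go left. Place as left child of O.
Insert G: G < Q → go left; G < M → go left; G > E → go right; G < L → go left; G > F → go right; G < H → go left. Place as left child of H.
Insert C: C < Q → go left; C < M → go left; C < E → go left; C > A → go right; C > B → go right; C < D → go left. Place as left child of D.

Q M E A B D C L F H G P O N S R V U T X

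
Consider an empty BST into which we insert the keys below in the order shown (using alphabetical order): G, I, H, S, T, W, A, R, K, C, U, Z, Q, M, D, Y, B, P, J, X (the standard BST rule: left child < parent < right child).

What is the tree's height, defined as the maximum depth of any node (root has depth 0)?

7

Insert G: tree is empty, so G becomes the root.
Insert I: I > G → go right. Place as right child of G.
Insert H: H > G → go right; H < I → go left. Place as left child of I.
Insert S: S > G → go right; S > I → go right. Place as right child of I.
Insert T: T > G → go right; T > I → go right; T > S → go right. Place as right child of S.
Insert W: W > G → go right; W > I → go right; W > S → go right; W > T → go right. Place as right child of T.
Insert A: A < G → go left. Place as left child of G.
Insert R: R > G → go right; R > I → go right; R < S → go left. Place as left child of S.
Insert K: K > G → go right; K > I → go right; K < S → go left; K < R → go left. Place as left child of R.
Insert C: C < G → go left; C > A → go right. Place as right child of A.
Insert U: U > G → go right; U > I → go right; U > S → go right; U > T → go right; U < W → go left. Place as left child of W.
Insert Z: Z > G → go right; Z > I → go right; Z > S → go right; Z > T → go right; Z > W → go right. Place as right child of W.
Insert Q: Q > G → go right; Q > I → go right; Q < S → go left; Q < R → go left; Q > K → go right. Place as right child of K.
Insert M: M > G → go right; M > I → go right; M < S → go left; M < R → go left; M > K → go right; M < Q → go left. Place as left child of Q.
Insert D: D < G → go left; D > A → go right; D > C → go right. Place as right child of C.
Insert Y: Y > G → go right; Y > I → go right; Y > S → go right; Y > T → go right; Y > W → go right; Y < Z → go left. Place as left child of Z.
Insert B: B < G → go left; B > A → go right; B < C → go left. Place as left child of C.
Insert P: P > G → go right; P > I → go right; P < S → go left; P < R → go left; P > K → go right; P < Q → go left; P > M → go right. Place as right child of M.
Insert J: J > G → go right; J > I → go right; J < S → go left; J < R → go left; J < K → go left. Place as left child of K.
Insert X: X > G → go right; X > I → go right; X > S → go right; X > T → go right; X > W → go right; X < Z → go left; X < Y → go left. Place as left child of Y.

The deepest node is P at depth 7.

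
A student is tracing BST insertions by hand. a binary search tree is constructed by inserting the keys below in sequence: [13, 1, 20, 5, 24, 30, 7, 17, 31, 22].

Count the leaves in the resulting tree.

4

13: root
1: left child of 13 (depth 1)
20: right child of 13 (depth 1)
5: right child of 1 (depth 2)
24: right child of 20 (depth 2)
30: right child of 24 (depth 3)
7: right child of 5 (depth 3)
17: left child of 20 (depth 2)
31: right child of 30 (depth 4)
22: left child of 24 (depth 3)

Leaves: 7, 17, 22, 31 — 4 in total.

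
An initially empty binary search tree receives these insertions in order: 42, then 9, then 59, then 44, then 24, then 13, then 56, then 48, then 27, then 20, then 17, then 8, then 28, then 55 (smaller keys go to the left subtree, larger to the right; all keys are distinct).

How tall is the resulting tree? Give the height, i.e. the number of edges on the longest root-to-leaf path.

Insert 42: tree is empty, so 42 becomes the root.
Insert 9: 9 < 42 → go left. Place as left child of 42.
Insert 59: 59 > 42 → go right. Place as right child of 42.
Insert 44: 44 > 42 → go right; 44 < 59 → go left. Place as left child of 59.
Insert 24: 24 < 42 → go left; 24 > 9 → go right. Place as right child of 9.
Insert 13: 13 < 42 → go left; 13 > 9 → go right; 13 < 24 → go left. Place as left child of 24.
Insert 56: 56 > 42 → go right; 56 < 59 → go left; 56 > 44 → go right. Place as right child of 44.
Insert 48: 48 > 42 → go right; 48 < 59 → go left; 48 > 44 → go right; 48 < 56 → go left. Place as left child of 56.
Insert 27: 27 < 42 → go left; 27 > 9 → go right; 27 > 24 → go right. Place as right child of 24.
Insert 20: 20 < 42 → go left; 20 > 9 → go right; 20 < 24 → go left; 20 > 13 → go right. Place as right child of 13.
Insert 17: 17 < 42 → go left; 17 > 9 → go right; 17 < 24 → go left; 17 > 13 → go right; 17 < 20 → go left. Place as left child of 20.
Insert 8: 8 < 42 → go left; 8 < 9 → go left. Place as left child of 9.
Insert 28: 28 < 42 → go left; 28 > 9 → go right; 28 > 24 → go right; 28 > 27 → go right. Place as right child of 27.
Insert 55: 55 > 42 → go right; 55 < 59 → go left; 55 > 44 → go right; 55 < 56 → go left; 55 > 48 → go right. Place as right child of 48.

The deepest node is 17 at depth 5.

5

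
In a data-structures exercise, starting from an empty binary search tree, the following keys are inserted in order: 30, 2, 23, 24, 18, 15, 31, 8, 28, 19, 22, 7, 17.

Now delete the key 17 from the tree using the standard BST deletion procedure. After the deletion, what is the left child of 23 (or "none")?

30: root
2: left child of 30 (depth 1)
23: right child of 2 (depth 2)
24: right child of 23 (depth 3)
18: left child of 23 (depth 3)
15: left child of 18 (depth 4)
31: right child of 30 (depth 1)
8: left child of 15 (depth 5)
28: right child of 24 (depth 4)
19: right child of 18 (depth 4)
22: right child of 19 (depth 5)
7: left child of 8 (depth 6)
17: right child of 15 (depth 5)

Delete 17 (at most one child — splice it out).
After deletion, 23's left child: 18.

18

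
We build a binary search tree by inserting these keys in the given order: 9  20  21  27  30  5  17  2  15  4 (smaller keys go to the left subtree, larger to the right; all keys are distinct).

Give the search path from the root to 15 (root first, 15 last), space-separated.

9 20 17 15

Insert 9: tree is empty, so 9 becomes the root.
Insert 20: 20 > 9 → go right. Place as right child of 9.
Insert 21: 21 > 9 → go right; 21 > 20 → go right. Place as right child of 20.
Insert 27: 27 > 9 → go right; 27 > 20 → go right; 27 > 21 → go right. Place as right child of 21.
Insert 30: 30 > 9 → go right; 30 > 20 → go right; 30 > 21 → go right; 30 > 27 → go right. Place as right child of 27.
Insert 5: 5 < 9 → go left. Place as left child of 9.
Insert 17: 17 > 9 → go right; 17 < 20 → go left. Place as left child of 20.
Insert 2: 2 < 9 → go left; 2 < 5 → go left. Place as left child of 5.
Insert 15: 15 > 9 → go right; 15 < 20 → go left; 15 < 17 → go left. Place as left child of 17.
Insert 4: 4 < 9 → go left; 4 < 5 → go left; 4 > 2 → go right. Place as right child of 2.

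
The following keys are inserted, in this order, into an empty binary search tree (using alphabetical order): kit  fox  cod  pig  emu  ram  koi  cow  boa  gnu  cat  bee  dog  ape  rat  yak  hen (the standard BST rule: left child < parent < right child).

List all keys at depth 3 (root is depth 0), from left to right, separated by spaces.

boa emu hen rat

kit: root
fox: left child of kit (depth 1)
cod: left child of fox (depth 2)
pig: right child of kit (depth 1)
emu: right child of cod (depth 3)
ram: right child of pig (depth 2)
koi: left child of pig (depth 2)
cow: left child of emu (depth 4)
boa: left child of cod (depth 3)
gnu: right child of fox (depth 2)
cat: right child of boa (depth 4)
bee: left child of boa (depth 4)
dog: right child of cow (depth 5)
ape: left child of bee (depth 5)
rat: right child of ram (depth 3)
yak: right child of rat (depth 4)
hen: right child of gnu (depth 3)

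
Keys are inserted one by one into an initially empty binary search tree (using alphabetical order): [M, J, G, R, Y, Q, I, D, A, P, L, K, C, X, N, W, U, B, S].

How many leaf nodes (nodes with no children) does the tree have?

M: root
J: left child of M (depth 1)
G: left child of J (depth 2)
R: right child of M (depth 1)
Y: right child of R (depth 2)
Q: left child of R (depth 2)
I: right child of G (depth 3)
D: left child of G (depth 3)
A: left child of D (depth 4)
P: left child of Q (depth 3)
L: right child of J (depth 2)
K: left child of L (depth 3)
C: right child of A (depth 5)
X: left child of Y (depth 3)
N: left child of P (depth 4)
W: left child of X (depth 4)
U: left child of W (depth 5)
B: left child of C (depth 6)
S: left child of U (depth 6)

Leaves: B, I, K, N, S — 5 in total.

5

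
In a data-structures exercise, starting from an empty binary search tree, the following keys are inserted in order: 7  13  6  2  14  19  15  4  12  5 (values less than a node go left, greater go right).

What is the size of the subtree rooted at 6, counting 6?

4

Insert 7: tree is empty, so 7 becomes the root.
Insert 13: 13 > 7 → go right. Place as right child of 7.
Insert 6: 6 < 7 → go left. Place as left child of 7.
Insert 2: 2 < 7 → go left; 2 < 6 → go left. Place as left child of 6.
Insert 14: 14 > 7 → go right; 14 > 13 → go right. Place as right child of 13.
Insert 19: 19 > 7 → go right; 19 > 13 → go right; 19 > 14 → go right. Place as right child of 14.
Insert 15: 15 > 7 → go right; 15 > 13 → go right; 15 > 14 → go right; 15 < 19 → go left. Place as left child of 19.
Insert 4: 4 < 7 → go left; 4 < 6 → go left; 4 > 2 → go right. Place as right child of 2.
Insert 12: 12 > 7 → go right; 12 < 13 → go left. Place as left child of 13.
Insert 5: 5 < 7 → go left; 5 < 6 → go left; 5 > 2 → go right; 5 > 4 → go right. Place as right child of 4.

Subtree rooted at 6 contains: 6, 2, 4, 5 — 4 nodes.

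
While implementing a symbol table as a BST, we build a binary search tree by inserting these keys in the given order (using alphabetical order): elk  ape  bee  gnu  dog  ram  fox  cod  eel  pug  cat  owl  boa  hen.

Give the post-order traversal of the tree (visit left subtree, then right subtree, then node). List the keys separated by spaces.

boa cat cod eel dog bee ape fox hen owl pug ram gnu elk

Resulting structure (node: left, right):
  elk: L=ape, R=gnu
  ape: L=–, R=bee
  bee: L=–, R=dog
  gnu: L=fox, R=ram
  dog: L=cod, R=eel
  ram: L=pug, R=–
  fox: L=–, R=–
  cod: L=cat, R=–
  eel: L=–, R=–
  pug: L=owl, R=–
  cat: L=boa, R=–
  owl: L=hen, R=–
  boa: L=–, R=–
  hen: L=–, R=–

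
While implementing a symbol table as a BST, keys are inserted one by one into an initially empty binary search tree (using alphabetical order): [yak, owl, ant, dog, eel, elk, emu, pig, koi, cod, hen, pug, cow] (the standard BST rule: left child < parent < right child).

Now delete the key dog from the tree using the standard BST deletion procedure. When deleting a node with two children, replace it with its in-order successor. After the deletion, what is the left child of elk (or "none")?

none

yak: root
owl: left child of yak (depth 1)
ant: left child of owl (depth 2)
dog: right child of ant (depth 3)
eel: right child of dog (depth 4)
elk: right child of eel (depth 5)
emu: right child of elk (depth 6)
pig: right child of owl (depth 2)
koi: right child of emu (depth 7)
cod: left child of dog (depth 4)
hen: left child of koi (depth 8)
pug: right child of pig (depth 3)
cow: right child of cod (depth 5)

Delete dog (two children — replace with in-order successor).
After deletion, elk's left child: none.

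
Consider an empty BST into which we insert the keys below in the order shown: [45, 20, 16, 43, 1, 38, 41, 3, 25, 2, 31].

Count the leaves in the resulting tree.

3

Insert 45: tree is empty, so 45 becomes the root.
Insert 20: 20 < 45 → go left. Place as left child of 45.
Insert 16: 16 < 45 → go left; 16 < 20 → go left. Place as left child of 20.
Insert 43: 43 < 45 → go left; 43 > 20 → go right. Place as right child of 20.
Insert 1: 1 < 45 → go left; 1 < 20 → go left; 1 < 16 → go left. Place as left child of 16.
Insert 38: 38 < 45 → go left; 38 > 20 → go right; 38 < 43 → go left. Place as left child of 43.
Insert 41: 41 < 45 → go left; 41 > 20 → go right; 41 < 43 → go left; 41 > 38 → go right. Place as right child of 38.
Insert 3: 3 < 45 → go left; 3 < 20 → go left; 3 < 16 → go left; 3 > 1 → go right. Place as right child of 1.
Insert 25: 25 < 45 → go left; 25 > 20 → go right; 25 < 43 → go left; 25 < 38 → go left. Place as left child of 38.
Insert 2: 2 < 45 → go left; 2 < 20 → go left; 2 < 16 → go left; 2 > 1 → go right; 2 < 3 → go left. Place as left child of 3.
Insert 31: 31 < 45 → go left; 31 > 20 → go right; 31 < 43 → go left; 31 < 38 → go left; 31 > 25 → go right. Place as right child of 25.

Leaves: 2, 31, 41 — 3 in total.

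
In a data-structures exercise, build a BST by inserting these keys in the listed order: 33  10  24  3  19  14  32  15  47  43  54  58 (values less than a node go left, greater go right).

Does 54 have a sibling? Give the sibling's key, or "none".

43

Resulting structure (node: left, right):
  33: L=10, R=47
  10: L=3, R=24
  24: L=19, R=32
  3: L=–, R=–
  19: L=14, R=–
  14: L=–, R=15
  32: L=–, R=–
  15: L=–, R=–
  47: L=43, R=54
  43: L=–, R=–
  54: L=–, R=58
  58: L=–, R=–

54's parent is 47; the other child of 47 is 43.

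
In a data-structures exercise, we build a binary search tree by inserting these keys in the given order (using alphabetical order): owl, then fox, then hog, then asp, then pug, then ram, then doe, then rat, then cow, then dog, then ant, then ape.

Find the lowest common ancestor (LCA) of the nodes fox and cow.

Resulting structure (node: left, right):
  owl: L=fox, R=pug
  fox: L=asp, R=hog
  hog: L=–, R=–
  asp: L=ant, R=doe
  pug: L=–, R=ram
  ram: L=–, R=rat
  doe: L=cow, R=dog
  rat: L=–, R=–
  cow: L=–, R=–
  dog: L=–, R=–
  ant: L=–, R=ape
  ape: L=–, R=–

Path to fox: owl → fox
Path to cow: owl → fox → asp → doe → cow
fox lies on both paths and is an ancestor of the other node.

fox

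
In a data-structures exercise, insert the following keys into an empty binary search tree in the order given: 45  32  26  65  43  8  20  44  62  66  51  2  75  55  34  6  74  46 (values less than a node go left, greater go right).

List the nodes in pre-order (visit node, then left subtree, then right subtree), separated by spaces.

Insert 45: tree is empty, so 45 becomes the root.
Insert 32: 32 < 45 → go left. Place as left child of 45.
Insert 26: 26 < 45 → go left; 26 < 32 → go left. Place as left child of 32.
Insert 65: 65 > 45 → go right. Place as right child of 45.
Insert 43: 43 < 45 → go left; 43 > 32 → go right. Place as right child of 32.
Insert 8: 8 < 45 → go left; 8 < 32 → go left; 8 < 26 → go left. Place as left child of 26.
Insert 20: 20 < 45 → go left; 20 < 32 → go left; 20 < 26 → go left; 20 > 8 → go right. Place as right child of 8.
Insert 44: 44 < 45 → go left; 44 > 32 → go right; 44 > 43 → go right. Place as right child of 43.
Insert 62: 62 > 45 → go right; 62 < 65 → go left. Place as left child of 65.
Insert 66: 66 > 45 → go right; 66 > 65 → go right. Place as right child of 65.
Insert 51: 51 > 45 → go right; 51 < 65 → go left; 51 < 62 → go left. Place as left child of 62.
Insert 2: 2 < 45 → go left; 2 < 32 → go left; 2 < 26 → go left; 2 < 8 → go left. Place as left child of 8.
Insert 75: 75 > 45 → go right; 75 > 65 → go right; 75 > 66 → go right. Place as right child of 66.
Insert 55: 55 > 45 → go right; 55 < 65 → go left; 55 < 62 → go left; 55 > 51 → go right. Place as right child of 51.
Insert 34: 34 < 45 → go left; 34 > 32 → go right; 34 < 43 → go left. Place as left child of 43.
Insert 6: 6 < 45 → go left; 6 < 32 → go left; 6 < 26 → go left; 6 < 8 → go left; 6 > 2 → go right. Place as right child of 2.
Insert 74: 74 > 45 → go right; 74 > 65 → go right; 74 > 66 → go right; 74 < 75 → go left. Place as left child of 75.
Insert 46: 46 > 45 → go right; 46 < 65 → go left; 46 < 62 → go left; 46 < 51 → go left. Place as left child of 51.

45 32 26 8 2 6 20 43 34 44 65 62 51 46 55 66 75 74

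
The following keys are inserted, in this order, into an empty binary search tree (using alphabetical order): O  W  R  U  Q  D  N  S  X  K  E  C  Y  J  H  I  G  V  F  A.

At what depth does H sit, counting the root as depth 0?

6

O: root
W: right child of O (depth 1)
R: left child of W (depth 2)
U: right child of R (depth 3)
Q: left child of R (depth 3)
D: left child of O (depth 1)
N: right child of D (depth 2)
S: left child of U (depth 4)
X: right child of W (depth 2)
K: left child of N (depth 3)
E: left child of K (depth 4)
C: left child of D (depth 2)
Y: right child of X (depth 3)
J: right child of E (depth 5)
H: left child of J (depth 6)
I: right child of H (depth 7)
G: left child of H (depth 7)
V: right child of U (depth 4)
F: left child of G (depth 8)
A: left child of C (depth 3)

Path to H: O → D → N → K → E → J → H, which is 6 edges.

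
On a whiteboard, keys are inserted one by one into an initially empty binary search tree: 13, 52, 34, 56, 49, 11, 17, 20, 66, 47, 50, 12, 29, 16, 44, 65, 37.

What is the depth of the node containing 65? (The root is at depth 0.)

4

13: root
52: right child of 13 (depth 1)
34: left child of 52 (depth 2)
56: right child of 52 (depth 2)
49: right child of 34 (depth 3)
11: left child of 13 (depth 1)
17: left child of 34 (depth 3)
20: right child of 17 (depth 4)
66: right child of 56 (depth 3)
47: left child of 49 (depth 4)
50: right child of 49 (depth 4)
12: right child of 11 (depth 2)
29: right child of 20 (depth 5)
16: left child of 17 (depth 4)
44: left child of 47 (depth 5)
65: left child of 66 (depth 4)
37: left child of 44 (depth 6)

Path to 65: 13 → 52 → 56 → 66 → 65, which is 4 edges.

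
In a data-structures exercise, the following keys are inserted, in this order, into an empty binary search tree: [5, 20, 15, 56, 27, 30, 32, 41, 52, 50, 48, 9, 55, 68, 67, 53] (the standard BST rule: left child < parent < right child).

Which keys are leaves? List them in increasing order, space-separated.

Insert 5: tree is empty, so 5 becomes the root.
Insert 20: 20 > 5 → go right. Place as right child of 5.
Insert 15: 15 > 5 → go right; 15 < 20 → go left. Place as left child of 20.
Insert 56: 56 > 5 → go right; 56 > 20 → go right. Place as right child of 20.
Insert 27: 27 > 5 → go right; 27 > 20 → go right; 27 < 56 → go left. Place as left child of 56.
Insert 30: 30 > 5 → go right; 30 > 20 → go right; 30 < 56 → go left; 30 > 27 → go right. Place as right child of 27.
Insert 32: 32 > 5 → go right; 32 > 20 → go right; 32 < 56 → go left; 32 > 27 → go right; 32 > 30 → go right. Place as right child of 30.
Insert 41: 41 > 5 → go right; 41 > 20 → go right; 41 < 56 → go left; 41 > 27 → go right; 41 > 30 → go right; 41 > 32 → go right. Place as right child of 32.
Insert 52: 52 > 5 → go right; 52 > 20 → go right; 52 < 56 → go left; 52 > 27 → go right; 52 > 30 → go right; 52 > 32 → go right; 52 > 41 → go right. Place as right child of 41.
Insert 50: 50 > 5 → go right; 50 > 20 → go right; 50 < 56 → go left; 50 > 27 → go right; 50 > 30 → go right; 50 > 32 → go right; 50 > 41 → go right; 50 < 52 → go left. Place as left child of 52.
Insert 48: 48 > 5 → go right; 48 > 20 → go right; 48 < 56 → go left; 48 > 27 → go right; 48 > 30 → go right; 48 > 32 → go right; 48 > 41 → go right; 48 < 52 → go left; 48 < 50 → go left. Place as left child of 50.
Insert 9: 9 > 5 → go right; 9 < 20 → go left; 9 < 15 → go left. Place as left child of 15.
Insert 55: 55 > 5 → go right; 55 > 20 → go right; 55 < 56 → go left; 55 > 27 → go right; 55 > 30 → go right; 55 > 32 → go right; 55 > 41 → go right; 55 > 52 → go right. Place as right child of 52.
Insert 68: 68 > 5 → go right; 68 > 20 → go right; 68 > 56 → go right. Place as right child of 56.
Insert 67: 67 > 5 → go right; 67 > 20 → go right; 67 > 56 → go right; 67 < 68 → go left. Place as left child of 68.
Insert 53: 53 > 5 → go right; 53 > 20 → go right; 53 < 56 → go left; 53 > 27 → go right; 53 > 30 → go right; 53 > 32 → go right; 53 > 41 → go right; 53 > 52 → go right; 53 < 55 → go left. Place as left child of 55.

9 48 53 67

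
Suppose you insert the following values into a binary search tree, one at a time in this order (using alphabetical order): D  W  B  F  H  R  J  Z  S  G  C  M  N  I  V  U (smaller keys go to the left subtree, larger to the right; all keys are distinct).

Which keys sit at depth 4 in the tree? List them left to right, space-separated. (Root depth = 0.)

G R

Resulting structure (node: left, right):
  D: L=B, R=W
  W: L=F, R=Z
  B: L=–, R=C
  F: L=–, R=H
  H: L=G, R=R
  R: L=J, R=S
  J: L=I, R=M
  Z: L=–, R=–
  S: L=–, R=V
  G: L=–, R=–
  C: L=–, R=–
  M: L=–, R=N
  N: L=–, R=–
  I: L=–, R=–
  V: L=U, R=–
  U: L=–, R=–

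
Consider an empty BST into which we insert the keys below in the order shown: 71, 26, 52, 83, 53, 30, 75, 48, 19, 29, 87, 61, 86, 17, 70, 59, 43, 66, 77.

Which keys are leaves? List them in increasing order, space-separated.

17 29 43 59 66 77 86

Resulting structure (node: left, right):
  71: L=26, R=83
  26: L=19, R=52
  52: L=30, R=53
  83: L=75, R=87
  53: L=–, R=61
  30: L=29, R=48
  75: L=–, R=77
  48: L=43, R=–
  19: L=17, R=–
  29: L=–, R=–
  87: L=86, R=–
  61: L=59, R=70
  86: L=–, R=–
  17: L=–, R=–
  70: L=66, R=–
  59: L=–, R=–
  43: L=–, R=–
  66: L=–, R=–
  77: L=–, R=–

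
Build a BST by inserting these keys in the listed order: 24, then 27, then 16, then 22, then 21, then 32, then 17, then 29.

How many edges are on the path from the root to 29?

3

Resulting structure (node: left, right):
  24: L=16, R=27
  27: L=–, R=32
  16: L=–, R=22
  22: L=21, R=–
  21: L=17, R=–
  32: L=29, R=–
  17: L=–, R=–
  29: L=–, R=–

Path to 29: 24 → 27 → 32 → 29, which is 3 edges.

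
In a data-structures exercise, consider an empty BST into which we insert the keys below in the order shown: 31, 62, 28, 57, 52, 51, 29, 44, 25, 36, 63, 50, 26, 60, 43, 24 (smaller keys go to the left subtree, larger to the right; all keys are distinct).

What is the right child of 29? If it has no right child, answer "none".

Resulting structure (node: left, right):
  31: L=28, R=62
  62: L=57, R=63
  28: L=25, R=29
  57: L=52, R=60
  52: L=51, R=–
  51: L=44, R=–
  29: L=–, R=–
  44: L=36, R=50
  25: L=24, R=26
  36: L=–, R=43
  63: L=–, R=–
  50: L=–, R=–
  26: L=–, R=–
  60: L=–, R=–
  43: L=–, R=–
  24: L=–, R=–

none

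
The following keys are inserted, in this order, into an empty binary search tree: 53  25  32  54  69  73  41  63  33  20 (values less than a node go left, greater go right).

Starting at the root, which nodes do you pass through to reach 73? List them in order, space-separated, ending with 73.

53: root
25: left child of 53 (depth 1)
32: right child of 25 (depth 2)
54: right child of 53 (depth 1)
69: right child of 54 (depth 2)
73: right child of 69 (depth 3)
41: right child of 32 (depth 3)
63: left child of 69 (depth 3)
33: left child of 41 (depth 4)
20: left child of 25 (depth 2)

53 54 69 73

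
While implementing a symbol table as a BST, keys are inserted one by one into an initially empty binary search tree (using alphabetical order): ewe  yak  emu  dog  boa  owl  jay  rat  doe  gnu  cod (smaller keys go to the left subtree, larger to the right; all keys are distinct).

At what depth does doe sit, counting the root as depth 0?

Insert ewe: tree is empty, so ewe becomes the root.
Insert yak: yak > ewe → go right. Place as right child of ewe.
Insert emu: emu < ewe → go left. Place as left child of ewe.
Insert dog: dog < ewe → go left; dog < emu → go left. Place as left child of emu.
Insert boa: boa < ewe → go left; boa < emu → go left; boa < dog → go left. Place as left child of dog.
Insert owl: owl > ewe → go right; owl < yak → go left. Place as left child of yak.
Insert jay: jay > ewe → go right; jay < yak → go left; jay < owl → go left. Place as left child of owl.
Insert rat: rat > ewe → go right; rat < yak → go left; rat > owl → go right. Place as right child of owl.
Insert doe: doe < ewe → go left; doe < emu → go left; doe < dog → go left; doe > boa → go right. Place as right child of boa.
Insert gnu: gnu > ewe → go right; gnu < yak → go left; gnu < owl → go left; gnu < jay → go left. Place as left child of jay.
Insert cod: cod < ewe → go left; cod < emu → go left; cod < dog → go left; cod > boa → go right; cod < doe → go left. Place as left child of doe.

Path to doe: ewe → emu → dog → boa → doe, which is 4 edges.

4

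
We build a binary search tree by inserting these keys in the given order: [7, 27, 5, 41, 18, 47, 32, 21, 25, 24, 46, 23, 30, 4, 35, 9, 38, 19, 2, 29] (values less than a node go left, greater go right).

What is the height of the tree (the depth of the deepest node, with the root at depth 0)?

Insert 7: tree is empty, so 7 becomes the root.
Insert 27: 27 > 7 → go right. Place as right child of 7.
Insert 5: 5 < 7 → go left. Place as left child of 7.
Insert 41: 41 > 7 → go right; 41 > 27 → go right. Place as right child of 27.
Insert 18: 18 > 7 → go right; 18 < 27 → go left. Place as left child of 27.
Insert 47: 47 > 7 → go right; 47 > 27 → go right; 47 > 41 → go right. Place as right child of 41.
Insert 32: 32 > 7 → go right; 32 > 27 → go right; 32 < 41 → go left. Place as left child of 41.
Insert 21: 21 > 7 → go right; 21 < 27 → go left; 21 > 18 → go right. Place as right child of 18.
Insert 25: 25 > 7 → go right; 25 < 27 → go left; 25 > 18 → go right; 25 > 21 → go right. Place as right child of 21.
Insert 24: 24 > 7 → go right; 24 < 27 → go left; 24 > 18 → go right; 24 > 21 → go right; 24 < 25 → go left. Place as left child of 25.
Insert 46: 46 > 7 → go right; 46 > 27 → go right; 46 > 41 → go right; 46 < 47 → go left. Place as left child of 47.
Insert 23: 23 > 7 → go right; 23 < 27 → go left; 23 > 18 → go right; 23 > 21 → go right; 23 < 25 → go left; 23 < 24 → go left. Place as left child of 24.
Insert 30: 30 > 7 → go right; 30 > 27 → go right; 30 < 41 → go left; 30 < 32 → go left. Place as left child of 32.
Insert 4: 4 < 7 → go left; 4 < 5 → go left. Place as left child of 5.
Insert 35: 35 > 7 → go right; 35 > 27 → go right; 35 < 41 → go left; 35 > 32 → go right. Place as right child of 32.
Insert 9: 9 > 7 → go right; 9 < 27 → go left; 9 < 18 → go left. Place as left child of 18.
Insert 38: 38 > 7 → go right; 38 > 27 → go right; 38 < 41 → go left; 38 > 32 → go right; 38 > 35 → go right. Place as right child of 35.
Insert 19: 19 > 7 → go right; 19 < 27 → go left; 19 > 18 → go right; 19 < 21 → go left. Place as left child of 21.
Insert 2: 2 < 7 → go left; 2 < 5 → go left; 2 < 4 → go left. Place as left child of 4.
Insert 29: 29 > 7 → go right; 29 > 27 → go right; 29 < 41 → go left; 29 < 32 → go left; 29 < 30 → go left. Place as left child of 30.

The deepest node is 23 at depth 6.

6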